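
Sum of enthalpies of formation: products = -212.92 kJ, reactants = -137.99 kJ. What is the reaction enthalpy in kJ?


dH_rxn = sum(dH_f products) - sum(dH_f reactants)
dH_rxn = -212.92 - (-137.99)
dH_rxn = -74.93 kJ:

-74.93 kJ


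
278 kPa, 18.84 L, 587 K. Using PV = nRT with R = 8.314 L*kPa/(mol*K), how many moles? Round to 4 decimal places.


PV = nRT, solve for n = PV / (RT).
PV = 278 * 18.84 = 5237.52
RT = 8.314 * 587 = 4880.318
n = 5237.52 / 4880.318
n = 1.07319236 mol, rounded to 4 dp:

1.0732 mol


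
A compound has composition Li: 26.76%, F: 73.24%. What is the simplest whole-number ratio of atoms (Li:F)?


Assume 100 g of compound, divide each mass% by atomic mass to get moles, then normalize by the smallest to get a raw atom ratio.
Moles per 100 g: Li: 26.76/6.941 = 3.8554, F: 73.24/18.998 = 3.8551
Raw ratio (divide by min = 3.8551): Li: 1.0, F: 1.0
Multiply by 1 to clear fractions: Li: 1.0 ~= 1, F: 1.0 ~= 1
Reduce by GCD to get the simplest whole-number ratio:

1:1


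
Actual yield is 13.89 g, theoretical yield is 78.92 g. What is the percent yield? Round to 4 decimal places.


% yield = 100 * actual / theoretical
% yield = 100 * 13.89 / 78.92
% yield = 17.60010137 %, rounded to 4 dp:

17.6001 %


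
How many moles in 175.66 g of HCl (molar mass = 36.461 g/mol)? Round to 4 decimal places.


n = mass / M
n = 175.66 / 36.461
n = 4.81775047 mol, rounded to 4 dp:

4.8178 mol


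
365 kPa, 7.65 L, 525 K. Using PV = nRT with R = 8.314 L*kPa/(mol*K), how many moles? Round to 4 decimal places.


PV = nRT, solve for n = PV / (RT).
PV = 365 * 7.65 = 2792.25
RT = 8.314 * 525 = 4364.85
n = 2792.25 / 4364.85
n = 0.6397127 mol, rounded to 4 dp:

0.6397 mol


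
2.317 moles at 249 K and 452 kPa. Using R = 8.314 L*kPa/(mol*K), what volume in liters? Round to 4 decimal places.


PV = nRT, solve for V = nRT / P.
nRT = 2.317 * 8.314 * 249 = 4796.621
V = 4796.621 / 452
V = 10.61199336 L, rounded to 4 dp:

10.6120 L


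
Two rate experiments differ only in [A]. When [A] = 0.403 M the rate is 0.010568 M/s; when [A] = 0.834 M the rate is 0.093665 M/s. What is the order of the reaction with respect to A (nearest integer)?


Rate is proportional to [A]^n, so rate2/rate1 = ([A]2/[A]1)^n. Take logs to solve for n.
rate2/rate1 = 0.093665 / 0.010568 = 8.8631
[A]2/[A]1 = 0.834 / 0.403 = 2.0695
n = ln(8.8631) / ln(2.0695) = 3.0
Nearest integer order:

3


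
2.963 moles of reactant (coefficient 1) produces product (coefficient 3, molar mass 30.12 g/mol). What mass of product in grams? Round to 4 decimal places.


Use the coefficient ratio to convert reactant moles to product moles, then multiply by the product's molar mass.
moles_P = moles_R * (coeff_P / coeff_R) = 2.963 * (3/1) = 8.889
mass_P = moles_P * M_P = 8.889 * 30.12
mass_P = 267.73668 g, rounded to 4 dp:

267.7367 g


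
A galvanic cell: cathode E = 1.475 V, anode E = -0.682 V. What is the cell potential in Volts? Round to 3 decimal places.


Standard cell potential: E_cell = E_cathode - E_anode.
E_cell = 1.475 - (-0.682)
E_cell = 2.157 V, rounded to 3 dp:

2.157 V


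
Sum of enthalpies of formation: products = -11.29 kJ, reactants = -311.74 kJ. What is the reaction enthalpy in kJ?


dH_rxn = sum(dH_f products) - sum(dH_f reactants)
dH_rxn = -11.29 - (-311.74)
dH_rxn = 300.45 kJ:

300.45 kJ


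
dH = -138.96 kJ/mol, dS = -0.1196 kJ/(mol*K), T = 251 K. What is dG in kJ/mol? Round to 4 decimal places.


Gibbs: dG = dH - T*dS (consistent units, dS already in kJ/(mol*K)).
T*dS = 251 * -0.1196 = -30.0196
dG = -138.96 - (-30.0196)
dG = -108.9404 kJ/mol, rounded to 4 dp:

-108.9404 kJ/mol


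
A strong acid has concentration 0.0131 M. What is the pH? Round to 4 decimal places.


A strong acid dissociates completely, so [H+] equals the given concentration.
pH = -log10([H+]) = -log10(0.0131)
pH = 1.8827287, rounded to 4 dp:

1.8827


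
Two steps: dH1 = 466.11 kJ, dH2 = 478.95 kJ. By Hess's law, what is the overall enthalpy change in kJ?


Hess's law: enthalpy is a state function, so add the step enthalpies.
dH_total = dH1 + dH2 = 466.11 + (478.95)
dH_total = 945.06 kJ:

945.06 kJ


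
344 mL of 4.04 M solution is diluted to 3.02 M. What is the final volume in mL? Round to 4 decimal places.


Dilution: M1*V1 = M2*V2, solve for V2.
V2 = M1*V1 / M2
V2 = 4.04 * 344 / 3.02
V2 = 1389.76 / 3.02
V2 = 460.18543046 mL, rounded to 4 dp:

460.1854 mL


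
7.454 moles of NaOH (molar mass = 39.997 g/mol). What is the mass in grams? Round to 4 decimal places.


mass = n * M
mass = 7.454 * 39.997
mass = 298.137638 g, rounded to 4 dp:

298.1376 g


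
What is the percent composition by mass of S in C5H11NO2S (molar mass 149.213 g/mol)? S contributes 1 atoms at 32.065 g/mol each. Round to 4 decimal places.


pct = 100 * (n_elem * M_elem) / M_total
mass_contribution = 1 * 32.065 = 32.065 g/mol
pct = 100 * 32.065 / 149.213
pct = 21.48941446 %, rounded to 4 dp:

21.4894 %


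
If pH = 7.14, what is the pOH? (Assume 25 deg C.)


At 25 deg C, pH + pOH = 14.
pOH = 14 - pH = 14 - 7.14
pOH = 6.86:

6.86


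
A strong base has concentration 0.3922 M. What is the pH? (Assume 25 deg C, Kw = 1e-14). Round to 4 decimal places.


A strong base dissociates completely, so [OH-] equals the given concentration.
pOH = -log10([OH-]) = -log10(0.3922) = 0.406492
pH = 14 - pOH = 14 - 0.406492
pH = 13.593508, rounded to 4 dp:

13.5935


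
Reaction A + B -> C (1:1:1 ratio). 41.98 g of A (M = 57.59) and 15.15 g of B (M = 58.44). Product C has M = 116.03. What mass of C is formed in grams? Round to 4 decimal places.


Find moles of each reactant; the smaller value is the limiting reagent in a 1:1:1 reaction, so moles_C equals moles of the limiter.
n_A = mass_A / M_A = 41.98 / 57.59 = 0.728946 mol
n_B = mass_B / M_B = 15.15 / 58.44 = 0.25924 mol
Limiting reagent: B (smaller), n_limiting = 0.25924 mol
mass_C = n_limiting * M_C = 0.25924 * 116.03
mass_C = 30.0796172 g, rounded to 4 dp:

30.0796 g


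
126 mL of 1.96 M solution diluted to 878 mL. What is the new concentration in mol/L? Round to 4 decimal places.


Dilution: M1*V1 = M2*V2, solve for M2.
M2 = M1*V1 / V2
M2 = 1.96 * 126 / 878
M2 = 246.96 / 878
M2 = 0.28127563 mol/L, rounded to 4 dp:

0.2813 mol/L


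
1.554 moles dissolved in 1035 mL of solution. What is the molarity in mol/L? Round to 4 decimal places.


Convert volume to liters: V_L = V_mL / 1000.
V_L = 1035 / 1000 = 1.035 L
M = n / V_L = 1.554 / 1.035
M = 1.50144928 mol/L, rounded to 4 dp:

1.5014 mol/L


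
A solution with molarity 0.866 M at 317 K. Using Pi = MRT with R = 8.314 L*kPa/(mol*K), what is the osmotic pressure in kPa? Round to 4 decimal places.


Osmotic pressure (van't Hoff): Pi = M*R*T.
RT = 8.314 * 317 = 2635.538
Pi = 0.866 * 2635.538
Pi = 2282.375908 kPa, rounded to 4 dp:

2282.3759 kPa


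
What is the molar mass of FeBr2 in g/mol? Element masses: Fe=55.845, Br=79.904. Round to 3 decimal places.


M = sum(count * atomic_mass) over atoms.
M = 1*55.845 + 2*79.904
M = 55.845 + 159.808
M = 215.653 g/mol, rounded to 3 dp:

215.653 g/mol


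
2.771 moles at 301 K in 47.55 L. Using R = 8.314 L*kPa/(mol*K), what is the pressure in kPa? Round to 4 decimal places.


PV = nRT, solve for P = nRT / V.
nRT = 2.771 * 8.314 * 301 = 6934.4663
P = 6934.4663 / 47.55
P = 145.83525342 kPa, rounded to 4 dp:

145.8353 kPa


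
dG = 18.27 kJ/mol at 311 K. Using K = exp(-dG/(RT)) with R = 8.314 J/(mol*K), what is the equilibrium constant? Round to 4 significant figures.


dG is in kJ/mol; multiply by 1000 to match R in J/(mol*K).
RT = 8.314 * 311 = 2585.654 J/mol
exponent = -dG*1000 / (RT) = -(18.27*1000) / 2585.654 = -7.0659106
K = exp(-7.0659106)
K = 0.00085371717, rounded to 4 significant figures:

0.0008537


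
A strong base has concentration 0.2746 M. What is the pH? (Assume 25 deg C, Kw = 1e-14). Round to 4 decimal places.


A strong base dissociates completely, so [OH-] equals the given concentration.
pOH = -log10([OH-]) = -log10(0.2746) = 0.561299
pH = 14 - pOH = 14 - 0.561299
pH = 13.438701, rounded to 4 dp:

13.4387


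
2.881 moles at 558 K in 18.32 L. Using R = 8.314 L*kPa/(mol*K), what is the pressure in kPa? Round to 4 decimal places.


PV = nRT, solve for P = nRT / V.
nRT = 2.881 * 8.314 * 558 = 13365.5698
P = 13365.5698 / 18.32
P = 729.56167031 kPa, rounded to 4 dp:

729.5617 kPa


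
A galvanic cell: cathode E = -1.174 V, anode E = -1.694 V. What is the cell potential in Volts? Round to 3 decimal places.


Standard cell potential: E_cell = E_cathode - E_anode.
E_cell = -1.174 - (-1.694)
E_cell = 0.52 V, rounded to 3 dp:

0.520 V


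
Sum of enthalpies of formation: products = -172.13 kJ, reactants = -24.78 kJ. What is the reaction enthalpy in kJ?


dH_rxn = sum(dH_f products) - sum(dH_f reactants)
dH_rxn = -172.13 - (-24.78)
dH_rxn = -147.35 kJ:

-147.35 kJ


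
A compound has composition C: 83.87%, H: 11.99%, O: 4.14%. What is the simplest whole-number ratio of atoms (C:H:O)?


Assume 100 g of compound, divide each mass% by atomic mass to get moles, then normalize by the smallest to get a raw atom ratio.
Moles per 100 g: C: 83.87/12.011 = 6.9828, H: 11.99/1.008 = 11.8948, O: 4.14/15.999 = 0.2588
Raw ratio (divide by min = 0.2588): C: 26.985, H: 45.968, O: 1.0
Multiply by 1 to clear fractions: C: 26.985 ~= 27, H: 45.968 ~= 46, O: 1.0 ~= 1
Reduce by GCD to get the simplest whole-number ratio:

27:46:1


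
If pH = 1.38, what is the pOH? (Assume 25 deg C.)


At 25 deg C, pH + pOH = 14.
pOH = 14 - pH = 14 - 1.38
pOH = 12.62:

12.62


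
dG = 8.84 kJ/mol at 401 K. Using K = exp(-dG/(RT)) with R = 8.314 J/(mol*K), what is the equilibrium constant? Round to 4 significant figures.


dG is in kJ/mol; multiply by 1000 to match R in J/(mol*K).
RT = 8.314 * 401 = 3333.914 J/mol
exponent = -dG*1000 / (RT) = -(8.84*1000) / 3333.914 = -2.6515381
K = exp(-2.6515381)
K = 0.070542628, rounded to 4 significant figures:

0.07054


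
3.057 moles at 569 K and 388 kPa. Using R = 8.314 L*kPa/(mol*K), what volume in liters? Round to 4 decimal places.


PV = nRT, solve for V = nRT / P.
nRT = 3.057 * 8.314 * 569 = 14461.646
V = 14461.646 / 388
V = 37.27228351 L, rounded to 4 dp:

37.2723 L


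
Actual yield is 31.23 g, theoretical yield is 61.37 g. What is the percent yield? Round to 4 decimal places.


% yield = 100 * actual / theoretical
% yield = 100 * 31.23 / 61.37
% yield = 50.88805605 %, rounded to 4 dp:

50.8881 %


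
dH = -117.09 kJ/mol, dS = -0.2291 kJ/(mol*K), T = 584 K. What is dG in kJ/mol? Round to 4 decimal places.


Gibbs: dG = dH - T*dS (consistent units, dS already in kJ/(mol*K)).
T*dS = 584 * -0.2291 = -133.7944
dG = -117.09 - (-133.7944)
dG = 16.7044 kJ/mol, rounded to 4 dp:

16.7044 kJ/mol


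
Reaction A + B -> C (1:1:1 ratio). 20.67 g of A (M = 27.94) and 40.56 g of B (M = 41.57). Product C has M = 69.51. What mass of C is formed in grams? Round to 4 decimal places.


Find moles of each reactant; the smaller value is the limiting reagent in a 1:1:1 reaction, so moles_C equals moles of the limiter.
n_A = mass_A / M_A = 20.67 / 27.94 = 0.7398 mol
n_B = mass_B / M_B = 40.56 / 41.57 = 0.975704 mol
Limiting reagent: A (smaller), n_limiting = 0.7398 mol
mass_C = n_limiting * M_C = 0.7398 * 69.51
mass_C = 51.423498 g, rounded to 4 dp:

51.4235 g


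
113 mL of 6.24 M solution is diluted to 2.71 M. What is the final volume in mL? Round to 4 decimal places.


Dilution: M1*V1 = M2*V2, solve for V2.
V2 = M1*V1 / M2
V2 = 6.24 * 113 / 2.71
V2 = 705.12 / 2.71
V2 = 260.19188192 mL, rounded to 4 dp:

260.1919 mL


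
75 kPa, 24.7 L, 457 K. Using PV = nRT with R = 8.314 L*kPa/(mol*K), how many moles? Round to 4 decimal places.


PV = nRT, solve for n = PV / (RT).
PV = 75 * 24.7 = 1852.5
RT = 8.314 * 457 = 3799.498
n = 1852.5 / 3799.498
n = 0.48756441 mol, rounded to 4 dp:

0.4876 mol


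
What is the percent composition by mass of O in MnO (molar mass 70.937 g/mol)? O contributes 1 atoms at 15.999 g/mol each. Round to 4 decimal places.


pct = 100 * (n_elem * M_elem) / M_total
mass_contribution = 1 * 15.999 = 15.999 g/mol
pct = 100 * 15.999 / 70.937
pct = 22.55381536 %, rounded to 4 dp:

22.5538 %


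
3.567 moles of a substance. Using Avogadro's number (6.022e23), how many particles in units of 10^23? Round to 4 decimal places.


N = n * NA, then divide by 1e23 for the requested units.
N / 1e23 = n * 6.022
N / 1e23 = 3.567 * 6.022
N / 1e23 = 21.480474, rounded to 4 dp:

21.4805


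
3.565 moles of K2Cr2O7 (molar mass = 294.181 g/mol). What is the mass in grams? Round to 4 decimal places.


mass = n * M
mass = 3.565 * 294.181
mass = 1048.755265 g, rounded to 4 dp:

1048.7553 g


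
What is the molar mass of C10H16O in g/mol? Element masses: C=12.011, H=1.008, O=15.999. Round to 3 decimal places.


M = sum(count * atomic_mass) over atoms.
M = 10*12.011 + 16*1.008 + 1*15.999
M = 120.11 + 16.128 + 15.999
M = 152.237 g/mol, rounded to 3 dp:

152.237 g/mol


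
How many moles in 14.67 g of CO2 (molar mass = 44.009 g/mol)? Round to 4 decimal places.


n = mass / M
n = 14.67 / 44.009
n = 0.33334091 mol, rounded to 4 dp:

0.3333 mol


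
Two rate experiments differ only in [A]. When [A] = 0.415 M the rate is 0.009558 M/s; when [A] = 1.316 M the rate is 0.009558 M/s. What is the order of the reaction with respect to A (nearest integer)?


Rate is proportional to [A]^n, so rate2/rate1 = ([A]2/[A]1)^n. Take logs to solve for n.
rate2/rate1 = 0.009558 / 0.009558 = 1.0
[A]2/[A]1 = 1.316 / 0.415 = 3.1711
n = ln(1.0) / ln(3.1711) = 0.0
Nearest integer order:

0


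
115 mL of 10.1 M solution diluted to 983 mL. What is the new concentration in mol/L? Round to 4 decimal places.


Dilution: M1*V1 = M2*V2, solve for M2.
M2 = M1*V1 / V2
M2 = 10.1 * 115 / 983
M2 = 1161.5 / 983
M2 = 1.18158698 mol/L, rounded to 4 dp:

1.1816 mol/L


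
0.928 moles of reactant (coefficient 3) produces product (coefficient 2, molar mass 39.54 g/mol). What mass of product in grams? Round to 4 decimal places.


Use the coefficient ratio to convert reactant moles to product moles, then multiply by the product's molar mass.
moles_P = moles_R * (coeff_P / coeff_R) = 0.928 * (2/3) = 0.618667
mass_P = moles_P * M_P = 0.618667 * 39.54
mass_P = 24.46209318 g, rounded to 4 dp:

24.4621 g


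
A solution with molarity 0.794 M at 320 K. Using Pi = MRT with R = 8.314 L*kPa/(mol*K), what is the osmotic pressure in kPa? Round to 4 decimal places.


Osmotic pressure (van't Hoff): Pi = M*R*T.
RT = 8.314 * 320 = 2660.48
Pi = 0.794 * 2660.48
Pi = 2112.42112 kPa, rounded to 4 dp:

2112.4211 kPa


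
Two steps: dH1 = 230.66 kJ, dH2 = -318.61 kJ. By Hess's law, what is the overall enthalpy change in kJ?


Hess's law: enthalpy is a state function, so add the step enthalpies.
dH_total = dH1 + dH2 = 230.66 + (-318.61)
dH_total = -87.95 kJ:

-87.95 kJ


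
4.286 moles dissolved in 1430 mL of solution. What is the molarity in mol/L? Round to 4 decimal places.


Convert volume to liters: V_L = V_mL / 1000.
V_L = 1430 / 1000 = 1.43 L
M = n / V_L = 4.286 / 1.43
M = 2.9972028 mol/L, rounded to 4 dp:

2.9972 mol/L


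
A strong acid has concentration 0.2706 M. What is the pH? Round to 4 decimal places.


A strong acid dissociates completely, so [H+] equals the given concentration.
pH = -log10([H+]) = -log10(0.2706)
pH = 0.56767221, rounded to 4 dp:

0.5677


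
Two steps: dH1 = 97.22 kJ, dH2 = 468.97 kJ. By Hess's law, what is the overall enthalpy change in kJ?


Hess's law: enthalpy is a state function, so add the step enthalpies.
dH_total = dH1 + dH2 = 97.22 + (468.97)
dH_total = 566.19 kJ:

566.19 kJ


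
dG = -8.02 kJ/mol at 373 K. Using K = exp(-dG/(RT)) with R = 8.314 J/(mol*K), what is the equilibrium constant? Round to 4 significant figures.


dG is in kJ/mol; multiply by 1000 to match R in J/(mol*K).
RT = 8.314 * 373 = 3101.122 J/mol
exponent = -dG*1000 / (RT) = -(-8.02*1000) / 3101.122 = 2.58616075
K = exp(2.58616075)
K = 13.278693, rounded to 4 significant figures:

13.28


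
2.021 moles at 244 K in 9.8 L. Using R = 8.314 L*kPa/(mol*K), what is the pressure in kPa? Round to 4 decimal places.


PV = nRT, solve for P = nRT / V.
nRT = 2.021 * 8.314 * 244 = 4099.8329
P = 4099.8329 / 9.8
P = 418.35029592 kPa, rounded to 4 dp:

418.3503 kPa


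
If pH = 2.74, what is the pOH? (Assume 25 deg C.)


At 25 deg C, pH + pOH = 14.
pOH = 14 - pH = 14 - 2.74
pOH = 11.26:

11.26


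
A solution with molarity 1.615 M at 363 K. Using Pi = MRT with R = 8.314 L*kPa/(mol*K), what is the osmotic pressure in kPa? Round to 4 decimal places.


Osmotic pressure (van't Hoff): Pi = M*R*T.
RT = 8.314 * 363 = 3017.982
Pi = 1.615 * 3017.982
Pi = 4874.04093 kPa, rounded to 4 dp:

4874.0409 kPa


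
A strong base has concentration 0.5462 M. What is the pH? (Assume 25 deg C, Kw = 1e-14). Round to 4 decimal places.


A strong base dissociates completely, so [OH-] equals the given concentration.
pOH = -log10([OH-]) = -log10(0.5462) = 0.262648
pH = 14 - pOH = 14 - 0.262648
pH = 13.737352, rounded to 4 dp:

13.7374


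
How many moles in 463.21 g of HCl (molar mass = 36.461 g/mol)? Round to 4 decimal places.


n = mass / M
n = 463.21 / 36.461
n = 12.70425935 mol, rounded to 4 dp:

12.7043 mol


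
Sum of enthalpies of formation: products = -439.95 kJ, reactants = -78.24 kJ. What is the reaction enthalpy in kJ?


dH_rxn = sum(dH_f products) - sum(dH_f reactants)
dH_rxn = -439.95 - (-78.24)
dH_rxn = -361.71 kJ:

-361.71 kJ


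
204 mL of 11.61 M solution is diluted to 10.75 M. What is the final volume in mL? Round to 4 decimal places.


Dilution: M1*V1 = M2*V2, solve for V2.
V2 = M1*V1 / M2
V2 = 11.61 * 204 / 10.75
V2 = 2368.44 / 10.75
V2 = 220.32 mL, rounded to 4 dp:

220.3200 mL


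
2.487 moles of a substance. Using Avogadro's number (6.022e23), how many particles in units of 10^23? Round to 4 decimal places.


N = n * NA, then divide by 1e23 for the requested units.
N / 1e23 = n * 6.022
N / 1e23 = 2.487 * 6.022
N / 1e23 = 14.976714, rounded to 4 dp:

14.9767


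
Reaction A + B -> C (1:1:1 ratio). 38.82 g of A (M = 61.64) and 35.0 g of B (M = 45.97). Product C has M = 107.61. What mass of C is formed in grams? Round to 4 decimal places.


Find moles of each reactant; the smaller value is the limiting reagent in a 1:1:1 reaction, so moles_C equals moles of the limiter.
n_A = mass_A / M_A = 38.82 / 61.64 = 0.629786 mol
n_B = mass_B / M_B = 35.0 / 45.97 = 0.761366 mol
Limiting reagent: A (smaller), n_limiting = 0.629786 mol
mass_C = n_limiting * M_C = 0.629786 * 107.61
mass_C = 67.77127146 g, rounded to 4 dp:

67.7713 g


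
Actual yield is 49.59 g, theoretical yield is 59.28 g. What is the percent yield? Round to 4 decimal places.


% yield = 100 * actual / theoretical
% yield = 100 * 49.59 / 59.28
% yield = 83.65384615 %, rounded to 4 dp:

83.6538 %


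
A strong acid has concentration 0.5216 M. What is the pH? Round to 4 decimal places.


A strong acid dissociates completely, so [H+] equals the given concentration.
pH = -log10([H+]) = -log10(0.5216)
pH = 0.28266242, rounded to 4 dp:

0.2827


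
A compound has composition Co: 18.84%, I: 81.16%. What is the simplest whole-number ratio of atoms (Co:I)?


Assume 100 g of compound, divide each mass% by atomic mass to get moles, then normalize by the smallest to get a raw atom ratio.
Moles per 100 g: Co: 18.84/58.933 = 0.3197, I: 81.16/126.904 = 0.6395
Raw ratio (divide by min = 0.3197): Co: 1.0, I: 2.001
Multiply by 1 to clear fractions: Co: 1.0 ~= 1, I: 2.001 ~= 2
Reduce by GCD to get the simplest whole-number ratio:

1:2


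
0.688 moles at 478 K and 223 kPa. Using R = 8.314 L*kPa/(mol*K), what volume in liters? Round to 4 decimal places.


PV = nRT, solve for V = nRT / P.
nRT = 0.688 * 8.314 * 478 = 2734.1753
V = 2734.1753 / 223
V = 12.26087578 L, rounded to 4 dp:

12.2609 L


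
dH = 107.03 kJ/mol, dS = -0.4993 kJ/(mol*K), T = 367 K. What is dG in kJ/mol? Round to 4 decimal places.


Gibbs: dG = dH - T*dS (consistent units, dS already in kJ/(mol*K)).
T*dS = 367 * -0.4993 = -183.2431
dG = 107.03 - (-183.2431)
dG = 290.2731 kJ/mol, rounded to 4 dp:

290.2731 kJ/mol


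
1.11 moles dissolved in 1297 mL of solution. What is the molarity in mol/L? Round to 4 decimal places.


Convert volume to liters: V_L = V_mL / 1000.
V_L = 1297 / 1000 = 1.297 L
M = n / V_L = 1.11 / 1.297
M = 0.85582113 mol/L, rounded to 4 dp:

0.8558 mol/L


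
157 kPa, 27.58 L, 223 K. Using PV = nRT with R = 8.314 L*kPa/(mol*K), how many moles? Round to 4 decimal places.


PV = nRT, solve for n = PV / (RT).
PV = 157 * 27.58 = 4330.06
RT = 8.314 * 223 = 1854.022
n = 4330.06 / 1854.022
n = 2.33549548 mol, rounded to 4 dp:

2.3355 mol


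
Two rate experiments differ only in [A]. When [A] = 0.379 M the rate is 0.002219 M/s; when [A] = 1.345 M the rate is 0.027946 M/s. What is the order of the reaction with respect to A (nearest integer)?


Rate is proportional to [A]^n, so rate2/rate1 = ([A]2/[A]1)^n. Take logs to solve for n.
rate2/rate1 = 0.027946 / 0.002219 = 12.594
[A]2/[A]1 = 1.345 / 0.379 = 3.5488
n = ln(12.594) / ln(3.5488) = 2.0
Nearest integer order:

2


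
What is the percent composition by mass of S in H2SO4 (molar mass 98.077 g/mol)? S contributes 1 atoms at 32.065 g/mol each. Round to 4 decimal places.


pct = 100 * (n_elem * M_elem) / M_total
mass_contribution = 1 * 32.065 = 32.065 g/mol
pct = 100 * 32.065 / 98.077
pct = 32.69369985 %, rounded to 4 dp:

32.6937 %


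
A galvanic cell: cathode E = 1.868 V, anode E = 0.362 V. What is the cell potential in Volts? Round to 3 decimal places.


Standard cell potential: E_cell = E_cathode - E_anode.
E_cell = 1.868 - (0.362)
E_cell = 1.506 V, rounded to 3 dp:

1.506 V


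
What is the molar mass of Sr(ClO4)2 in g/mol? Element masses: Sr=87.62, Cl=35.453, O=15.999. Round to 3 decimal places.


M = sum(count * atomic_mass) over atoms.
M = 1*87.62 + 2*35.453 + 8*15.999
M = 87.62 + 70.906 + 127.992
M = 286.518 g/mol, rounded to 3 dp:

286.518 g/mol


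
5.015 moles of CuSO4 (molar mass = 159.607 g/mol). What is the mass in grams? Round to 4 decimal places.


mass = n * M
mass = 5.015 * 159.607
mass = 800.429105 g, rounded to 4 dp:

800.4291 g


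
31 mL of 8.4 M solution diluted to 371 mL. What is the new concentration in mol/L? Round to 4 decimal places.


Dilution: M1*V1 = M2*V2, solve for M2.
M2 = M1*V1 / V2
M2 = 8.4 * 31 / 371
M2 = 260.4 / 371
M2 = 0.70188679 mol/L, rounded to 4 dp:

0.7019 mol/L


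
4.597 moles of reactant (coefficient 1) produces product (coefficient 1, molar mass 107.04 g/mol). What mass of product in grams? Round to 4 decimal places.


Use the coefficient ratio to convert reactant moles to product moles, then multiply by the product's molar mass.
moles_P = moles_R * (coeff_P / coeff_R) = 4.597 * (1/1) = 4.597
mass_P = moles_P * M_P = 4.597 * 107.04
mass_P = 492.06288 g, rounded to 4 dp:

492.0629 g


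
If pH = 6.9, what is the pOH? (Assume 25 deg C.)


At 25 deg C, pH + pOH = 14.
pOH = 14 - pH = 14 - 6.9
pOH = 7.1:

7.10


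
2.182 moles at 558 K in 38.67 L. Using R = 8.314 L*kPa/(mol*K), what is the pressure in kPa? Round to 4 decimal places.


PV = nRT, solve for P = nRT / V.
nRT = 2.182 * 8.314 * 558 = 10122.7606
P = 10122.7606 / 38.67
P = 261.77296612 kPa, rounded to 4 dp:

261.7730 kPa


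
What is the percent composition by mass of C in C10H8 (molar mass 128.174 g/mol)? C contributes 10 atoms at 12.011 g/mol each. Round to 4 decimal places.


pct = 100 * (n_elem * M_elem) / M_total
mass_contribution = 10 * 12.011 = 120.11 g/mol
pct = 100 * 120.11 / 128.174
pct = 93.70855244 %, rounded to 4 dp:

93.7086 %


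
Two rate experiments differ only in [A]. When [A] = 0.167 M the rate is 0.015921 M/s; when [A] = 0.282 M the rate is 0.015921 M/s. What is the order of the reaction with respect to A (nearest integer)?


Rate is proportional to [A]^n, so rate2/rate1 = ([A]2/[A]1)^n. Take logs to solve for n.
rate2/rate1 = 0.015921 / 0.015921 = 1.0
[A]2/[A]1 = 0.282 / 0.167 = 1.6886
n = ln(1.0) / ln(1.6886) = 0.0
Nearest integer order:

0


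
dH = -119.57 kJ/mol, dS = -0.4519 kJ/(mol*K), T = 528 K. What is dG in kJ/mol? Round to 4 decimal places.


Gibbs: dG = dH - T*dS (consistent units, dS already in kJ/(mol*K)).
T*dS = 528 * -0.4519 = -238.6032
dG = -119.57 - (-238.6032)
dG = 119.0332 kJ/mol, rounded to 4 dp:

119.0332 kJ/mol


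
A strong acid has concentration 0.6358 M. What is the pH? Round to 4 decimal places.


A strong acid dissociates completely, so [H+] equals the given concentration.
pH = -log10([H+]) = -log10(0.6358)
pH = 0.19667948, rounded to 4 dp:

0.1967


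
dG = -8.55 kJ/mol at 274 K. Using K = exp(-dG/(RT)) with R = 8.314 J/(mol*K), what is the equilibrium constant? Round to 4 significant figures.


dG is in kJ/mol; multiply by 1000 to match R in J/(mol*K).
RT = 8.314 * 274 = 2278.036 J/mol
exponent = -dG*1000 / (RT) = -(-8.55*1000) / 2278.036 = 3.75323305
K = exp(3.75323305)
K = 42.658777, rounded to 4 significant figures:

42.66


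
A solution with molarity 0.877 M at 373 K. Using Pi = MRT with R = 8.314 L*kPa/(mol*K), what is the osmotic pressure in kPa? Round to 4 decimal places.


Osmotic pressure (van't Hoff): Pi = M*R*T.
RT = 8.314 * 373 = 3101.122
Pi = 0.877 * 3101.122
Pi = 2719.683994 kPa, rounded to 4 dp:

2719.6840 kPa


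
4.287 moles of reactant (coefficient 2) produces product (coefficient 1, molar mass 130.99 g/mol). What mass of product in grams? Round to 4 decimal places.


Use the coefficient ratio to convert reactant moles to product moles, then multiply by the product's molar mass.
moles_P = moles_R * (coeff_P / coeff_R) = 4.287 * (1/2) = 2.1435
mass_P = moles_P * M_P = 2.1435 * 130.99
mass_P = 280.777065 g, rounded to 4 dp:

280.7771 g


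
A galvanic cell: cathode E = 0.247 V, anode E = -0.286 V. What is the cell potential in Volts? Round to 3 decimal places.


Standard cell potential: E_cell = E_cathode - E_anode.
E_cell = 0.247 - (-0.286)
E_cell = 0.533 V, rounded to 3 dp:

0.533 V


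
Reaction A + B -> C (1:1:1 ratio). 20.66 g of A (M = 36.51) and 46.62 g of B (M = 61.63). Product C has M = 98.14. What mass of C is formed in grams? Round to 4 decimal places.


Find moles of each reactant; the smaller value is the limiting reagent in a 1:1:1 reaction, so moles_C equals moles of the limiter.
n_A = mass_A / M_A = 20.66 / 36.51 = 0.565872 mol
n_B = mass_B / M_B = 46.62 / 61.63 = 0.75645 mol
Limiting reagent: A (smaller), n_limiting = 0.565872 mol
mass_C = n_limiting * M_C = 0.565872 * 98.14
mass_C = 55.53467808 g, rounded to 4 dp:

55.5347 g


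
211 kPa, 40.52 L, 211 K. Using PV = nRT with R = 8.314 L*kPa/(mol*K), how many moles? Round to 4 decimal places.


PV = nRT, solve for n = PV / (RT).
PV = 211 * 40.52 = 8549.72
RT = 8.314 * 211 = 1754.254
n = 8549.72 / 1754.254
n = 4.873707 mol, rounded to 4 dp:

4.8737 mol


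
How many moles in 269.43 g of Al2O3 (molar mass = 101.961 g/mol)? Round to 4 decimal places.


n = mass / M
n = 269.43 / 101.961
n = 2.64248095 mol, rounded to 4 dp:

2.6425 mol


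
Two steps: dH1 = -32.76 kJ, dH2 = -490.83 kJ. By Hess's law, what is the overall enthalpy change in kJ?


Hess's law: enthalpy is a state function, so add the step enthalpies.
dH_total = dH1 + dH2 = -32.76 + (-490.83)
dH_total = -523.59 kJ:

-523.59 kJ


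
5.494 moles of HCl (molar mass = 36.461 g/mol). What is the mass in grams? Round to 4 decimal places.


mass = n * M
mass = 5.494 * 36.461
mass = 200.316734 g, rounded to 4 dp:

200.3167 g


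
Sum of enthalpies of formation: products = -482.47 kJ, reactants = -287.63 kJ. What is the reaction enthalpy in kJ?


dH_rxn = sum(dH_f products) - sum(dH_f reactants)
dH_rxn = -482.47 - (-287.63)
dH_rxn = -194.84 kJ:

-194.84 kJ


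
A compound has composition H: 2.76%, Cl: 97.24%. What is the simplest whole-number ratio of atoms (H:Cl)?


Assume 100 g of compound, divide each mass% by atomic mass to get moles, then normalize by the smallest to get a raw atom ratio.
Moles per 100 g: H: 2.76/1.008 = 2.7381, Cl: 97.24/35.453 = 2.7428
Raw ratio (divide by min = 2.7381): H: 1.0, Cl: 1.002
Multiply by 1 to clear fractions: H: 1.0 ~= 1, Cl: 1.002 ~= 1
Reduce by GCD to get the simplest whole-number ratio:

1:1


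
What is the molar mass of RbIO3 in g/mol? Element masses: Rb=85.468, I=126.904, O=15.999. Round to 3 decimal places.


M = sum(count * atomic_mass) over atoms.
M = 1*85.468 + 1*126.904 + 3*15.999
M = 85.468 + 126.904 + 47.997
M = 260.369 g/mol, rounded to 3 dp:

260.369 g/mol


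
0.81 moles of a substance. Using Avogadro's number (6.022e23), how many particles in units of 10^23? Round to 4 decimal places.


N = n * NA, then divide by 1e23 for the requested units.
N / 1e23 = n * 6.022
N / 1e23 = 0.81 * 6.022
N / 1e23 = 4.87782, rounded to 4 dp:

4.8778


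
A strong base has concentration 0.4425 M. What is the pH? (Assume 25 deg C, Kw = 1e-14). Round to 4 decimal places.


A strong base dissociates completely, so [OH-] equals the given concentration.
pOH = -log10([OH-]) = -log10(0.4425) = 0.354087
pH = 14 - pOH = 14 - 0.354087
pH = 13.645913, rounded to 4 dp:

13.6459


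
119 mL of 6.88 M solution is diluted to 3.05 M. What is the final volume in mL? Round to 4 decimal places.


Dilution: M1*V1 = M2*V2, solve for V2.
V2 = M1*V1 / M2
V2 = 6.88 * 119 / 3.05
V2 = 818.72 / 3.05
V2 = 268.43278689 mL, rounded to 4 dp:

268.4328 mL


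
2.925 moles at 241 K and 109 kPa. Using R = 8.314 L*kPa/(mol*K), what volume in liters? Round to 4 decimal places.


PV = nRT, solve for V = nRT / P.
nRT = 2.925 * 8.314 * 241 = 5860.7464
V = 5860.7464 / 109
V = 53.7683156 L, rounded to 4 dp:

53.7683 L


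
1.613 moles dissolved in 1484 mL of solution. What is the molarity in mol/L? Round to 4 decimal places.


Convert volume to liters: V_L = V_mL / 1000.
V_L = 1484 / 1000 = 1.484 L
M = n / V_L = 1.613 / 1.484
M = 1.08692722 mol/L, rounded to 4 dp:

1.0869 mol/L


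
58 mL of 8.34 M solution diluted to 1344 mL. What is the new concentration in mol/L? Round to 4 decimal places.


Dilution: M1*V1 = M2*V2, solve for M2.
M2 = M1*V1 / V2
M2 = 8.34 * 58 / 1344
M2 = 483.72 / 1344
M2 = 0.35991071 mol/L, rounded to 4 dp:

0.3599 mol/L


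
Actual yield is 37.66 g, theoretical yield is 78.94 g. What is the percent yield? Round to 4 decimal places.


% yield = 100 * actual / theoretical
% yield = 100 * 37.66 / 78.94
% yield = 47.70711933 %, rounded to 4 dp:

47.7071 %


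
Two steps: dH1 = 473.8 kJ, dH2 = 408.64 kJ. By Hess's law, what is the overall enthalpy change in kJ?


Hess's law: enthalpy is a state function, so add the step enthalpies.
dH_total = dH1 + dH2 = 473.8 + (408.64)
dH_total = 882.44 kJ:

882.44 kJ


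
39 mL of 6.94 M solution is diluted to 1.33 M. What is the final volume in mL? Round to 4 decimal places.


Dilution: M1*V1 = M2*V2, solve for V2.
V2 = M1*V1 / M2
V2 = 6.94 * 39 / 1.33
V2 = 270.66 / 1.33
V2 = 203.5037594 mL, rounded to 4 dp:

203.5038 mL


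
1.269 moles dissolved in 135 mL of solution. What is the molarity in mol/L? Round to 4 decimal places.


Convert volume to liters: V_L = V_mL / 1000.
V_L = 135 / 1000 = 0.135 L
M = n / V_L = 1.269 / 0.135
M = 9.4 mol/L, rounded to 4 dp:

9.4000 mol/L


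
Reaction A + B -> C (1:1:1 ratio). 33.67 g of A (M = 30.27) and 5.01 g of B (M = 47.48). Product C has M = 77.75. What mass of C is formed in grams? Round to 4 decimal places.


Find moles of each reactant; the smaller value is the limiting reagent in a 1:1:1 reaction, so moles_C equals moles of the limiter.
n_A = mass_A / M_A = 33.67 / 30.27 = 1.112322 mol
n_B = mass_B / M_B = 5.01 / 47.48 = 0.105518 mol
Limiting reagent: B (smaller), n_limiting = 0.105518 mol
mass_C = n_limiting * M_C = 0.105518 * 77.75
mass_C = 8.2040245 g, rounded to 4 dp:

8.2040 g


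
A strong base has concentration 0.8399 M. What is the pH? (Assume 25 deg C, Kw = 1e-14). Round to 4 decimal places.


A strong base dissociates completely, so [OH-] equals the given concentration.
pOH = -log10([OH-]) = -log10(0.8399) = 0.075772
pH = 14 - pOH = 14 - 0.075772
pH = 13.924228, rounded to 4 dp:

13.9242


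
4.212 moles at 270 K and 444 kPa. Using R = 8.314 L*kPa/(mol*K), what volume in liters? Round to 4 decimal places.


PV = nRT, solve for V = nRT / P.
nRT = 4.212 * 8.314 * 270 = 9455.0134
V = 9455.0134 / 444
V = 21.29507523 L, rounded to 4 dp:

21.2951 L


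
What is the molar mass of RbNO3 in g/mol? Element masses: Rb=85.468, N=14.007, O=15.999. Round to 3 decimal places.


M = sum(count * atomic_mass) over atoms.
M = 1*85.468 + 1*14.007 + 3*15.999
M = 85.468 + 14.007 + 47.997
M = 147.472 g/mol, rounded to 3 dp:

147.472 g/mol


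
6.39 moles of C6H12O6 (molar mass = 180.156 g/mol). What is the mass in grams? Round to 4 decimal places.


mass = n * M
mass = 6.39 * 180.156
mass = 1151.19684 g, rounded to 4 dp:

1151.1968 g


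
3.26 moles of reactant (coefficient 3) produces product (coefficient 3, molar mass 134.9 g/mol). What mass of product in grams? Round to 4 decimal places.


Use the coefficient ratio to convert reactant moles to product moles, then multiply by the product's molar mass.
moles_P = moles_R * (coeff_P / coeff_R) = 3.26 * (3/3) = 3.26
mass_P = moles_P * M_P = 3.26 * 134.9
mass_P = 439.774 g, rounded to 4 dp:

439.7740 g


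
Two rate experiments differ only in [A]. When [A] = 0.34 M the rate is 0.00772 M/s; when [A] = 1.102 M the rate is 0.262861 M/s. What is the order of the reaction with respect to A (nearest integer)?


Rate is proportional to [A]^n, so rate2/rate1 = ([A]2/[A]1)^n. Take logs to solve for n.
rate2/rate1 = 0.262861 / 0.00772 = 34.0494
[A]2/[A]1 = 1.102 / 0.34 = 3.2412
n = ln(34.0494) / ln(3.2412) = 3.0
Nearest integer order:

3


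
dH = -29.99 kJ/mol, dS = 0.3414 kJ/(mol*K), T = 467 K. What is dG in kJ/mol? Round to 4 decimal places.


Gibbs: dG = dH - T*dS (consistent units, dS already in kJ/(mol*K)).
T*dS = 467 * 0.3414 = 159.4338
dG = -29.99 - (159.4338)
dG = -189.4238 kJ/mol, rounded to 4 dp:

-189.4238 kJ/mol


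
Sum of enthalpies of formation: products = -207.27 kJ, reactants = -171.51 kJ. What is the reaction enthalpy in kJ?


dH_rxn = sum(dH_f products) - sum(dH_f reactants)
dH_rxn = -207.27 - (-171.51)
dH_rxn = -35.76 kJ:

-35.76 kJ


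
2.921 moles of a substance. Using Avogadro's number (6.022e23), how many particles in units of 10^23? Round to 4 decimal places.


N = n * NA, then divide by 1e23 for the requested units.
N / 1e23 = n * 6.022
N / 1e23 = 2.921 * 6.022
N / 1e23 = 17.590262, rounded to 4 dp:

17.5903


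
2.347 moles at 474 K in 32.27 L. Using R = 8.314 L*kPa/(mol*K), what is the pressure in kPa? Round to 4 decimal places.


PV = nRT, solve for P = nRT / V.
nRT = 2.347 * 8.314 * 474 = 9249.1421
P = 9249.1421 / 32.27
P = 286.61735668 kPa, rounded to 4 dp:

286.6174 kPa


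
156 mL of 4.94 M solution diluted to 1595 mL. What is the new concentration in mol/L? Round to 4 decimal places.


Dilution: M1*V1 = M2*V2, solve for M2.
M2 = M1*V1 / V2
M2 = 4.94 * 156 / 1595
M2 = 770.64 / 1595
M2 = 0.48315987 mol/L, rounded to 4 dp:

0.4832 mol/L


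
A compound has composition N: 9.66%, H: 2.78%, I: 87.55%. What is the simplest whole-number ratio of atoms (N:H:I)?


Assume 100 g of compound, divide each mass% by atomic mass to get moles, then normalize by the smallest to get a raw atom ratio.
Moles per 100 g: N: 9.66/14.007 = 0.6897, H: 2.78/1.008 = 2.7579, I: 87.55/126.904 = 0.6899
Raw ratio (divide by min = 0.6897): N: 1.0, H: 3.999, I: 1.0
Multiply by 1 to clear fractions: N: 1.0 ~= 1, H: 3.999 ~= 4, I: 1.0 ~= 1
Reduce by GCD to get the simplest whole-number ratio:

1:4:1


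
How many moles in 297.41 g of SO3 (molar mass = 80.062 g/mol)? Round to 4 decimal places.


n = mass / M
n = 297.41 / 80.062
n = 3.71474607 mol, rounded to 4 dp:

3.7147 mol


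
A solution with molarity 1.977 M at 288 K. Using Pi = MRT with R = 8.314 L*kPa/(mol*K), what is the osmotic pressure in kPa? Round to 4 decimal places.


Osmotic pressure (van't Hoff): Pi = M*R*T.
RT = 8.314 * 288 = 2394.432
Pi = 1.977 * 2394.432
Pi = 4733.792064 kPa, rounded to 4 dp:

4733.7921 kPa


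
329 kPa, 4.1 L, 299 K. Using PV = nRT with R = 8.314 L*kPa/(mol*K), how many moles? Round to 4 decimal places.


PV = nRT, solve for n = PV / (RT).
PV = 329 * 4.1 = 1348.9
RT = 8.314 * 299 = 2485.886
n = 1348.9 / 2485.886
n = 0.54262343 mol, rounded to 4 dp:

0.5426 mol


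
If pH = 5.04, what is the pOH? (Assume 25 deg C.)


At 25 deg C, pH + pOH = 14.
pOH = 14 - pH = 14 - 5.04
pOH = 8.96:

8.96


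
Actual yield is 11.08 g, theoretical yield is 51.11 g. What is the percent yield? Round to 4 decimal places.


% yield = 100 * actual / theoretical
% yield = 100 * 11.08 / 51.11
% yield = 21.67873215 %, rounded to 4 dp:

21.6787 %


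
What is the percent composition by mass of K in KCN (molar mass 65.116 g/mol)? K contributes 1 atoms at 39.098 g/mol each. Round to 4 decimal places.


pct = 100 * (n_elem * M_elem) / M_total
mass_contribution = 1 * 39.098 = 39.098 g/mol
pct = 100 * 39.098 / 65.116
pct = 60.04361447 %, rounded to 4 dp:

60.0436 %


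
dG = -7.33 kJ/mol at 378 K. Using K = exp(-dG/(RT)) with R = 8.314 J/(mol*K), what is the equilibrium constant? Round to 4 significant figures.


dG is in kJ/mol; multiply by 1000 to match R in J/(mol*K).
RT = 8.314 * 378 = 3142.692 J/mol
exponent = -dG*1000 / (RT) = -(-7.33*1000) / 3142.692 = 2.33239528
K = exp(2.33239528)
K = 10.30259, rounded to 4 significant figures:

10.30


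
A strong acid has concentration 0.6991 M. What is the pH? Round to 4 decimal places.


A strong acid dissociates completely, so [H+] equals the given concentration.
pH = -log10([H+]) = -log10(0.6991)
pH = 0.1554607, rounded to 4 dp:

0.1555


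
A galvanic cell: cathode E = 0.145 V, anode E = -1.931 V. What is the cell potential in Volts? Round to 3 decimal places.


Standard cell potential: E_cell = E_cathode - E_anode.
E_cell = 0.145 - (-1.931)
E_cell = 2.076 V, rounded to 3 dp:

2.076 V


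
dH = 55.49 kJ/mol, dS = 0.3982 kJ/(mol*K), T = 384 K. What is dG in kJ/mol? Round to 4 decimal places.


Gibbs: dG = dH - T*dS (consistent units, dS already in kJ/(mol*K)).
T*dS = 384 * 0.3982 = 152.9088
dG = 55.49 - (152.9088)
dG = -97.4188 kJ/mol, rounded to 4 dp:

-97.4188 kJ/mol


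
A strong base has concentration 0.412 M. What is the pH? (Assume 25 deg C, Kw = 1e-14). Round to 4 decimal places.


A strong base dissociates completely, so [OH-] equals the given concentration.
pOH = -log10([OH-]) = -log10(0.412) = 0.385103
pH = 14 - pOH = 14 - 0.385103
pH = 13.614897, rounded to 4 dp:

13.6149


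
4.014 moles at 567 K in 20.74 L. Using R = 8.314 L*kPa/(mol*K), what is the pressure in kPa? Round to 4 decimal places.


PV = nRT, solve for P = nRT / V.
nRT = 4.014 * 8.314 * 567 = 18922.1485
P = 18922.1485 / 20.74
P = 912.35045805 kPa, rounded to 4 dp:

912.3505 kPa


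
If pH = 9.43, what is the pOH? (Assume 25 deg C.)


At 25 deg C, pH + pOH = 14.
pOH = 14 - pH = 14 - 9.43
pOH = 4.57:

4.57


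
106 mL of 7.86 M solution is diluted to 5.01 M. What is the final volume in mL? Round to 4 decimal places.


Dilution: M1*V1 = M2*V2, solve for V2.
V2 = M1*V1 / M2
V2 = 7.86 * 106 / 5.01
V2 = 833.16 / 5.01
V2 = 166.2994012 mL, rounded to 4 dp:

166.2994 mL


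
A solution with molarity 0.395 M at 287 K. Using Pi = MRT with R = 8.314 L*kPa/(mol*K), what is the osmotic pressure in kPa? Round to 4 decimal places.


Osmotic pressure (van't Hoff): Pi = M*R*T.
RT = 8.314 * 287 = 2386.118
Pi = 0.395 * 2386.118
Pi = 942.51661 kPa, rounded to 4 dp:

942.5166 kPa


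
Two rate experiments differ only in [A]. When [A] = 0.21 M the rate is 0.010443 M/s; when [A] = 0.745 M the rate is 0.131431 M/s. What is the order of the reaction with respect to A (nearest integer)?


Rate is proportional to [A]^n, so rate2/rate1 = ([A]2/[A]1)^n. Take logs to solve for n.
rate2/rate1 = 0.131431 / 0.010443 = 12.5856
[A]2/[A]1 = 0.745 / 0.21 = 3.5476
n = ln(12.5856) / ln(3.5476) = 2.0
Nearest integer order:

2
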